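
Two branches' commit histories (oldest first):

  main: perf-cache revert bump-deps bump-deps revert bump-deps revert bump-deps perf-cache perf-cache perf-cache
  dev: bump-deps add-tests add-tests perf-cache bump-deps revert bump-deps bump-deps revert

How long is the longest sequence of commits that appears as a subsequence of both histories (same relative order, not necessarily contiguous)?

Taking perf-cache [1,4], then revert [2,6], then bump-deps [4,7], then bump-deps [6,8], then revert [7,9] gives a common subsequence of length 5. dp[11][9] = 5 confirms this is the maximum.

5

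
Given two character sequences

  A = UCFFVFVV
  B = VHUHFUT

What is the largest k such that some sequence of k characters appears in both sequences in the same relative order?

Let dp[i][j] be the LCS length of the first i characters of A and the first j characters of B. dp[i][j] = dp[i-1][j-1]+1 when the i-th and j-th characters match, else max(dp[i-1][j], dp[i][j-1]).
    ·  V  H  U  H  F  U  T
 ·  0  0  0  0  0  0  0  0
 U  0  0  0  1  1  1  1  1
 C  0  0  0  1  1  1  1  1
 F  0  0  0  1  1  2  2  2
 F  0  0  0  1  1  2  2  2
 V  0  1  1  1  1  2  2  2
 F  0  1  1  1  1  2  2  2
 V  0  1  1  1  1  2  2  2
 V  0  1  1  1  1  2  2  2
dp[8][7] = 2. One LCS (by backtracking along matches): UF.

2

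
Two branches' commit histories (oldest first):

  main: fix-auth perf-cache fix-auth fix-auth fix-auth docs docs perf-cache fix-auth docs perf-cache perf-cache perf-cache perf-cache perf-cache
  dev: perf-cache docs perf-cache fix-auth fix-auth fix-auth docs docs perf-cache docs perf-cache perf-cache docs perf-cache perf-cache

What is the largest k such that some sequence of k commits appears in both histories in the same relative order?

Pick perf-cache (main #2, dev #3), fix-auth (main #3, dev #4), fix-auth (main #4, dev #5), fix-auth (main #5, dev #6), docs (main #6, dev #7), docs (main #7, dev #8), perf-cache (main #8, dev #9), docs (main #10, dev #10), perf-cache (main #11, dev #11), perf-cache (main #12, dev #12), perf-cache (main #14, dev #14), perf-cache (main #15, dev #15); all 12 commits appear in both, in order. Since dp[15][15] = 12, nothing longer is possible.

12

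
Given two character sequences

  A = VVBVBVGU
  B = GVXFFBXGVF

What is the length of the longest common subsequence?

3

Pick V at A[1]=B[2], then B at A[3]=B[6], then V at A[4]=B[9]; all 3 characters appear in both, in order. Since dp[8][10] = 3, nothing longer is possible.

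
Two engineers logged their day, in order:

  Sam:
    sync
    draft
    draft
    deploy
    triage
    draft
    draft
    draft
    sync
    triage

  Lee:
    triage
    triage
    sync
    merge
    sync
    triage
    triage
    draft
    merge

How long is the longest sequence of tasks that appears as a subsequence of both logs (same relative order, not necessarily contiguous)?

One common subsequence of length 3: sync at Sam[1]=Lee[5], then triage at Sam[5]=Lee[7], then draft at Sam[6]=Lee[8]. The LCS DP gives dp[10][9] = 3, so this is optimal.

3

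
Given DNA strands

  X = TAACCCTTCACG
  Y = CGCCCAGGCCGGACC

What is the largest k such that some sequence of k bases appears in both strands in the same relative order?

7

Match C [4,1], C [5,3], C [6,4], C [9,5], A [10,6], C [11,10], G [12,12] — 7 bases in the same relative order in both, and the DP table's final entry dp[12][15] is also 7, so no common subsequence is longer.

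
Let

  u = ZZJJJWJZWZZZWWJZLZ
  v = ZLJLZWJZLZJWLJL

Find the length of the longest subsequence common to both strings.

Match Z (u #1, v #1), then Z (u #2, v #5), then W (u #6, v #6), then J (u #7, v #7), then Z (u #8, v #8), then Z (u #10, v #10), then W (u #13, v #12), then J (u #15, v #14), then L (u #17, v #15) — 9 characters in the same relative order in both. The LCS DP gives dp[18][15] = 9, so this is optimal.

9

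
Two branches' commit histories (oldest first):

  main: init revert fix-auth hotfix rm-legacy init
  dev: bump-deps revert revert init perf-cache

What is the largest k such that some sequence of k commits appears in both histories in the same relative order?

Taking revert [2,3], init [6,4] gives a common subsequence of length 2. Since dp[6][5] = 2, nothing longer is possible.

2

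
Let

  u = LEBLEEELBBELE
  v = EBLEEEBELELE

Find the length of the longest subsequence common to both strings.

One common subsequence of length 10: E at u[2]=v[1]; then B at u[3]=v[2]; then L at u[4]=v[3]; then E at u[5]=v[5]; then E at u[6]=v[6]; then E at u[7]=v[8]; then L at u[8]=v[9]; then E at u[11]=v[10]; then L at u[12]=v[11]; then E at u[13]=v[12]. dp[13][12] = 10 confirms this is the maximum.

10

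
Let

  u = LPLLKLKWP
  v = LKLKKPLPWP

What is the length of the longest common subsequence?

6

Let dp[i][j] be the LCS length of the first i characters of u and the first j characters of v. dp[i][j] = dp[i-1][j-1]+1 when the i-th and j-th characters match, else max(dp[i-1][j], dp[i][j-1]).
    ·  L  K  L  K  K  P  L  P  W  P
 ·  0  0  0  0  0  0  0  0  0  0  0
 L  0  1  1  1  1  1  1  1  1  1  1
 P  0  1  1  1  1  1  2  2  2  2  2
 L  0  1  1  2  2  2  2  3  3  3  3
 L  0  1  1  2  2  2  2  3  3  3  3
 K  0  1  2  2  3  3  3  3  3  3  3
 L  0  1  2  3  3  3  3  4  4  4  4
 K  0  1  2  3  4  4  4  4  4  4  4
 W  0  1  2  3  4  4  4  4  4  5  5
 P  0  1  2  3  4  4  5  5  5  5  6
dp[9][10] = 6. One LCS (by backtracking along matches): LLKLWP.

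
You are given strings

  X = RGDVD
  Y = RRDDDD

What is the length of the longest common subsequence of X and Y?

3

Let dp[i][j] be the LCS length of the first i characters of X and the first j characters of Y. dp[i][j] = dp[i-1][j-1]+1 when the i-th and j-th characters match, else max(dp[i-1][j], dp[i][j-1]).
    ·  R  R  D  D  D  D
 ·  0  0  0  0  0  0  0
 R  0  1  1  1  1  1  1
 G  0  1  1  1  1  1  1
 D  0  1  1  2  2  2  2
 V  0  1  1  2  2  2  2
 D  0  1  1  2  3  3  3
dp[5][6] = 3. One LCS (by backtracking along matches): RDD.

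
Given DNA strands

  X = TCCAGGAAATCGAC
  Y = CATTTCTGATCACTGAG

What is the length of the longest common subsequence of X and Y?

8

Taking T (X #1, Y #5), then C (X #2, Y #6), then G (X #6, Y #8), then A (X #7, Y #9), then A (X #8, Y #12), then T (X #10, Y #14), then G (X #12, Y #15), then A (X #13, Y #16) gives a common subsequence of length 8. Since dp[14][17] = 8, nothing longer is possible.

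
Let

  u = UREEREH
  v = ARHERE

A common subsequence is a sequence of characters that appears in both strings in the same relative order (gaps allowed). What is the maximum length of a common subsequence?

4

Let dp[i][j] be the LCS length of the first i characters of u and the first j characters of v. dp[i][j] = dp[i-1][j-1]+1 when the i-th and j-th characters match, else max(dp[i-1][j], dp[i][j-1]).
    ·  A  R  H  E  R  E
 ·  0  0  0  0  0  0  0
 U  0  0  0  0  0  0  0
 R  0  0  1  1  1  1  1
 E  0  0  1  1  2  2  2
 E  0  0  1  1  2  2  3
 R  0  0  1  1  2  3  3
 E  0  0  1  1  2  3  4
 H  0  0  1  2  2  3  4
dp[7][6] = 4. One LCS (by backtracking along matches): RERE.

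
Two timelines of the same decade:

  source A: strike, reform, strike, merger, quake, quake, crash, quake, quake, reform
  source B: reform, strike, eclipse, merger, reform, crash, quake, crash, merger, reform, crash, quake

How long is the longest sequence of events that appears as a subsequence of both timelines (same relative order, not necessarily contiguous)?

6

Match reform at source A[2]=source B[1], then strike at source A[3]=source B[2], then merger at source A[4]=source B[4], then quake at source A[5]=source B[7], then crash at source A[7]=source B[11], then quake at source A[9]=source B[12] — 6 events in the same relative order in both. The LCS DP gives dp[10][12] = 6, so this is optimal.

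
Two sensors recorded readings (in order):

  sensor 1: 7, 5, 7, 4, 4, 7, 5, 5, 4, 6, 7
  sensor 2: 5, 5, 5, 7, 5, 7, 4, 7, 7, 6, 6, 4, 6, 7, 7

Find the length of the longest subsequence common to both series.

Match 7 [1,4]; then 5 [2,5]; then 7 [3,6]; then 4 [4,7]; then 7 [6,9]; then 4 [9,12]; then 6 [10,13]; then 7 [11,15] — 8 values in the same relative order in both. The LCS DP gives dp[11][15] = 8, so this is optimal.

8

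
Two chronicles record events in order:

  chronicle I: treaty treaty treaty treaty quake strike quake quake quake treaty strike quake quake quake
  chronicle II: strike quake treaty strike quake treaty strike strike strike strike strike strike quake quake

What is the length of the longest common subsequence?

7

Match treaty at chronicle I[4]=chronicle II[3] → strike at chronicle I[6]=chronicle II[4] → quake at chronicle I[9]=chronicle II[5] → treaty at chronicle I[10]=chronicle II[6] → strike at chronicle I[11]=chronicle II[12] → quake at chronicle I[13]=chronicle II[13] → quake at chronicle I[14]=chronicle II[14] — 7 events in the same relative order in both, and the DP table's final entry dp[14][14] is also 7, so no common subsequence is longer.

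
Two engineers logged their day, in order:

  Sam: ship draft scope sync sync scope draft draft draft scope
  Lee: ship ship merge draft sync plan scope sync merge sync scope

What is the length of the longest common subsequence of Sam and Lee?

Pick ship (Sam #1, Lee #2); then draft (Sam #2, Lee #4); then scope (Sam #3, Lee #7); then sync (Sam #4, Lee #8); then sync (Sam #5, Lee #10); then scope (Sam #10, Lee #11); all 6 tasks appear in both, in order, and the DP table's final entry dp[10][11] is also 6, so no common subsequence is longer.

6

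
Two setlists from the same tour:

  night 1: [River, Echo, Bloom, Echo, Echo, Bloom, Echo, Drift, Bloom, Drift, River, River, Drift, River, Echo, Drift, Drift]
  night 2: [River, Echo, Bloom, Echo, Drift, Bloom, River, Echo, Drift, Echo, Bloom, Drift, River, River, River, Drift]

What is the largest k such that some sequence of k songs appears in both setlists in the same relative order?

Match River [1,1] → Echo [2,2] → Bloom [3,3] → Echo [4,4] → Bloom [6,6] → Echo [7,8] → Drift [8,9] → Bloom [9,11] → Drift [10,12] → River [11,13] → River [12,14] → River [14,15] → Drift [17,16] — 13 songs in the same relative order in both. The LCS DP gives dp[17][16] = 13, so this is optimal.

13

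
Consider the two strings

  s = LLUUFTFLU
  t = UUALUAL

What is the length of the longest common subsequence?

Match U at s[3]=t[1] → U at s[4]=t[2] → L at s[8]=t[4] → U at s[9]=t[5] — 4 characters in the same relative order in both. dp[9][7] = 4 confirms this is the maximum.

4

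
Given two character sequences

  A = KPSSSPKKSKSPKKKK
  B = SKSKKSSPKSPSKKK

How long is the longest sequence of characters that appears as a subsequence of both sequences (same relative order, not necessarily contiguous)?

11

Match K at A[1]=B[2], then S at A[3]=B[3], then S at A[4]=B[6], then S at A[5]=B[7], then P at A[6]=B[8], then K at A[8]=B[9], then S at A[9]=B[10], then S at A[11]=B[12], then K at A[14]=B[13], then K at A[15]=B[14], then K at A[16]=B[15] — 11 characters in the same relative order in both, and the DP table's final entry dp[16][15] is also 11, so no common subsequence is longer.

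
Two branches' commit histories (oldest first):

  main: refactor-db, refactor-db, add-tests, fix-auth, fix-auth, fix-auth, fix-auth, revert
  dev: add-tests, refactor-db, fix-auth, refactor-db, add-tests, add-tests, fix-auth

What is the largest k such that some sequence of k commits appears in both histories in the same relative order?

Taking refactor-db (main #1, dev #2); then refactor-db (main #2, dev #4); then add-tests (main #3, dev #6); then fix-auth (main #7, dev #7) gives a common subsequence of length 4. The LCS DP gives dp[8][7] = 4, so this is optimal.

4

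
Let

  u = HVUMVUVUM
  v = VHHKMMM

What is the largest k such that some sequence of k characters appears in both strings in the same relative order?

3

One common subsequence of length 3: H [1,3] → M [4,6] → M [9,7], and the DP table's final entry dp[9][7] is also 3, so no common subsequence is longer.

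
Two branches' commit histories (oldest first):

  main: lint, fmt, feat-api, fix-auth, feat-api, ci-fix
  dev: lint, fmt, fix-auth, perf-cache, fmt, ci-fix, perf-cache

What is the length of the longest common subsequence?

Pick lint [1,1] → fmt [2,2] → fix-auth [4,3] → ci-fix [6,6]; all 4 commits appear in both, in order, and the DP table's final entry dp[6][7] is also 4, so no common subsequence is longer.

4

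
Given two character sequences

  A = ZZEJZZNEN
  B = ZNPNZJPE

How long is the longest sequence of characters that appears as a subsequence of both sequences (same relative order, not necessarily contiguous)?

4

One common subsequence of length 4: Z [1,1], Z [2,5], J [4,6], E [8,8], and the DP table's final entry dp[9][8] is also 4, so no common subsequence is longer.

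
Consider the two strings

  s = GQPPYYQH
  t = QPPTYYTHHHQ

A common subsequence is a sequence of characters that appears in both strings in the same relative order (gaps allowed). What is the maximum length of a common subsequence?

6

Let dp[i][j] be the LCS length of the first i characters of s and the first j characters of t. dp[i][j] = dp[i-1][j-1]+1 when the i-th and j-th characters match, else max(dp[i-1][j], dp[i][j-1]).
    ·  Q  P  P  T  Y  Y  T  H  H  H  Q
 ·  0  0  0  0  0  0  0  0  0  0  0  0
 G  0  0  0  0  0  0  0  0  0  0  0  0
 Q  0  1  1  1  1  1  1  1  1  1  1  1
 P  0  1  2  2  2  2  2  2  2  2  2  2
 P  0  1  2  3  3  3  3  3  3  3  3  3
 Y  0  1  2  3  3  4  4  4  4  4  4  4
 Y  0  1  2  3  3  4  5  5  5  5  5  5
 Q  0  1  2  3  3  4  5  5  5  5  5  6
 H  0  1  2  3  3  4  5  5  6  6  6  6
dp[8][11] = 6. One LCS (by backtracking along matches): QPPYYQ.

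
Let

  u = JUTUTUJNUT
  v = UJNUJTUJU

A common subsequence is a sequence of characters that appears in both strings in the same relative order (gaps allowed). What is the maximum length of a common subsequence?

6

Let dp[i][j] be the LCS length of the first i characters of u and the first j characters of v. dp[i][j] = dp[i-1][j-1]+1 when the i-th and j-th characters match, else max(dp[i-1][j], dp[i][j-1]).
    ·  U  J  N  U  J  T  U  J  U
 ·  0  0  0  0  0  0  0  0  0  0
 J  0  0  1  1  1  1  1  1  1  1
 U  0  1  1  1  2  2  2  2  2  2
 T  0  1  1  1  2  2  3  3  3  3
 U  0  1  1  1  2  2  3  4  4  4
 T  0  1  1  1  2  2  3  4  4  4
 U  0  1  1  1  2  2  3  4  4  5
 J  0  1  2  2  2  3  3  4  5  5
 N  0  1  2  3  3  3  3  4  5  5
 U  0  1  2  3  4  4  4  4  5  6
 T  0  1  2  3  4  4  5  5  5  6
dp[10][9] = 6. One LCS (by backtracking along matches): JUTUJU.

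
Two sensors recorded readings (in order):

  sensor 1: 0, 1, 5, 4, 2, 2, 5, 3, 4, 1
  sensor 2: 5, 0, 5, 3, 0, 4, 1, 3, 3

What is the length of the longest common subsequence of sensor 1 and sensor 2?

Let dp[i][j] be the LCS length of the first i values of sensor 1 and the first j values of sensor 2. dp[i][j] = dp[i-1][j-1]+1 when the i-th and j-th values match, else max(dp[i-1][j], dp[i][j-1]).
    ·  5  0  5  3  0  4  1  3  3
 ·  0  0  0  0  0  0  0  0  0  0
 0  0  0  1  1  1  1  1  1  1  1
 1  0  0  1  1  1  1  1  2  2  2
 5  0  1  1  2  2  2  2  2  2  2
 4  0  1  1  2  2  2  3  3  3  3
 2  0  1  1  2  2  2  3  3  3  3
 2  0  1  1  2  2  2  3  3  3  3
 5  0  1  1  2  2  2  3  3  3  3
 3  0  1  1  2  3  3  3  3  4  4
 4  0  1  1  2  3  3  4  4  4  4
 1  0  1  1  2  3  3  4  5  5  5
dp[10][9] = 5. One LCS (by backtracking along matches): 0, 5, 3, 4, 1.

5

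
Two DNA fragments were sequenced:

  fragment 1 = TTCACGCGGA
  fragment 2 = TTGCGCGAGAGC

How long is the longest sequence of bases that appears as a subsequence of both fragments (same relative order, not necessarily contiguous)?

8

Match T (fragment 1 #1, fragment 2 #1); then T (fragment 1 #2, fragment 2 #2); then C (fragment 1 #5, fragment 2 #4); then G (fragment 1 #6, fragment 2 #5); then C (fragment 1 #7, fragment 2 #6); then G (fragment 1 #8, fragment 2 #7); then G (fragment 1 #9, fragment 2 #9); then A (fragment 1 #10, fragment 2 #10) — 8 bases in the same relative order in both. The LCS DP gives dp[10][12] = 8, so this is optimal.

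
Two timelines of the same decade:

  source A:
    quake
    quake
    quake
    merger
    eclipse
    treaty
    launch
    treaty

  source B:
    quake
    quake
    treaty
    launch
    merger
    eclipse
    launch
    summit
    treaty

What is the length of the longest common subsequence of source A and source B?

6

Taking quake at source A[1]=source B[1], quake at source A[2]=source B[2], merger at source A[4]=source B[5], eclipse at source A[5]=source B[6], launch at source A[7]=source B[7], treaty at source A[8]=source B[9] gives a common subsequence of length 6. Since dp[8][9] = 6, nothing longer is possible.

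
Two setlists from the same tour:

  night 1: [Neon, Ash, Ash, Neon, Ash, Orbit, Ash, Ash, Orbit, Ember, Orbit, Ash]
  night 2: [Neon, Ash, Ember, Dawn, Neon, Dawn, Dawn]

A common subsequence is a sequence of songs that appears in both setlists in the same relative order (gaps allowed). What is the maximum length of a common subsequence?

Taking Neon (night 1 #1, night 2 #1), Ash (night 1 #2, night 2 #2), Neon (night 1 #4, night 2 #5) gives a common subsequence of length 3. dp[12][7] = 3 confirms this is the maximum.

3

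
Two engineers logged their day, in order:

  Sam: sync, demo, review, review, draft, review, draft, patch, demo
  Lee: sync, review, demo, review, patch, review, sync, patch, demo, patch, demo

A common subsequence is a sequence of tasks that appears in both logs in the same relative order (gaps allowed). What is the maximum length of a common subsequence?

6

Taking sync at Sam[1]=Lee[1], demo at Sam[2]=Lee[3], review at Sam[3]=Lee[4], review at Sam[4]=Lee[6], patch at Sam[8]=Lee[10], demo at Sam[9]=Lee[11] gives a common subsequence of length 6. The LCS DP gives dp[9][11] = 6, so this is optimal.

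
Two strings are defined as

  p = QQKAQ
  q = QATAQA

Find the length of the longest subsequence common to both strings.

3

Let dp[i][j] be the LCS length of the first i characters of p and the first j characters of q. dp[i][j] = dp[i-1][j-1]+1 when the i-th and j-th characters match, else max(dp[i-1][j], dp[i][j-1]).
    ·  Q  A  T  A  Q  A
 ·  0  0  0  0  0  0  0
 Q  0  1  1  1  1  1  1
 Q  0  1  1  1  1  2  2
 K  0  1  1  1  1  2  2
 A  0  1  2  2  2  2  3
 Q  0  1  2  2  2  3  3
dp[5][6] = 3. One LCS (by backtracking along matches): QQA.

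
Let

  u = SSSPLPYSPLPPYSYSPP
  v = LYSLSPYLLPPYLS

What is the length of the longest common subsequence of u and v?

9

Match S at u[1]=v[3], then S at u[3]=v[5], then P at u[4]=v[6], then L at u[5]=v[8], then L at u[10]=v[9], then P at u[11]=v[10], then P at u[12]=v[11], then Y at u[13]=v[12], then S at u[16]=v[14] — 9 characters in the same relative order in both. The LCS DP gives dp[18][14] = 9, so this is optimal.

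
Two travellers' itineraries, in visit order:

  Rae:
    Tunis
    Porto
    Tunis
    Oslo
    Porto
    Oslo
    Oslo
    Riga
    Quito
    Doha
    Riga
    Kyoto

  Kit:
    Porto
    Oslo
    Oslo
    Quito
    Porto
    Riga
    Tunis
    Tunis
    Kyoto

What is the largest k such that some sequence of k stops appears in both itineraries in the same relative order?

6

Taking Porto at Rae[5]=Kit[1] → Oslo at Rae[6]=Kit[2] → Oslo at Rae[7]=Kit[3] → Quito at Rae[9]=Kit[4] → Riga at Rae[11]=Kit[6] → Kyoto at Rae[12]=Kit[9] gives a common subsequence of length 6. The LCS DP gives dp[12][9] = 6, so this is optimal.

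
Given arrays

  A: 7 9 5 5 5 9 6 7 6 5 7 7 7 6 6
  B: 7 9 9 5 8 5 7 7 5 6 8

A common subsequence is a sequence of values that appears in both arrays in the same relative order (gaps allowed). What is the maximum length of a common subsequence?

Pick 7 (A #1, B #1), then 9 (A #2, B #3), then 5 (A #3, B #4), then 5 (A #4, B #6), then 7 (A #8, B #8), then 5 (A #10, B #9), then 6 (A #14, B #10); all 7 values appear in both, in order. dp[15][11] = 7 confirms this is the maximum.

7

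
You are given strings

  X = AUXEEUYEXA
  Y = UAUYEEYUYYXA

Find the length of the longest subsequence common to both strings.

8

Let dp[i][j] be the LCS length of the first i characters of X and the first j characters of Y. dp[i][j] = dp[i-1][j-1]+1 when the i-th and j-th characters match, else max(dp[i-1][j], dp[i][j-1]).
    ·  U  A  U  Y  E  E  Y  U  Y  Y  X  A
 ·  0  0  0  0  0  0  0  0  0  0  0  0  0
 A  0  0  1  1  1  1  1  1  1  1  1  1  1
 U  0  1  1  2  2  2  2  2  2  2  2  2  2
 X  0  1  1  2  2  2  2  2  2  2  2  3  3
 E  0  1  1  2  2  3  3  3  3  3  3  3  3
 E  0  1  1  2  2  3  4  4  4  4  4  4  4
 U  0  1  1  2  2  3  4  4  5  5  5  5  5
 Y  0  1  1  2  3  3  4  5  5  6  6  6  6
 E  0  1  1  2  3  4  4  5  5  6  6  6  6
 X  0  1  1  2  3  4  4  5  5  6  6  7  7
 A  0  1  2  2  3  4  4  5  5  6  6  7  8
dp[10][12] = 8. One LCS (by backtracking along matches): AUEEUYXA.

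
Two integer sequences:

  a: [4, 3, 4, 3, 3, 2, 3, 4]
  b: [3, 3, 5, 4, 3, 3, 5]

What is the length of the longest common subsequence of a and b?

Let dp[i][j] be the LCS length of the first i values of a and the first j values of b. dp[i][j] = dp[i-1][j-1]+1 when the i-th and j-th values match, else max(dp[i-1][j], dp[i][j-1]).
    ·  3  3  5  4  3  3  5
 ·  0  0  0  0  0  0  0  0
 4  0  0  0  0  1  1  1  1
 3  0  1  1  1  1  2  2  2
 4  0  1  1  1  2  2  2  2
 3  0  1  2  2  2  3  3  3
 3  0  1  2  2  2  3  4  4
 2  0  1  2  2  2  3  4  4
 3  0  1  2  2  2  3  4  4
 4  0  1  2  2  3  3  4  4
dp[8][7] = 4. One LCS (by backtracking along matches): 3, 4, 3, 3.

4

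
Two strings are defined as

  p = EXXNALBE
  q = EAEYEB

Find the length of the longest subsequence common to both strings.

Let dp[i][j] be the LCS length of the first i characters of p and the first j characters of q. dp[i][j] = dp[i-1][j-1]+1 when the i-th and j-th characters match, else max(dp[i-1][j], dp[i][j-1]).
    ·  E  A  E  Y  E  B
 ·  0  0  0  0  0  0  0
 E  0  1  1  1  1  1  1
 X  0  1  1  1  1  1  1
 X  0  1  1  1  1  1  1
 N  0  1  1  1  1  1  1
 A  0  1  2  2  2  2  2
 L  0  1  2  2  2  2  2
 B  0  1  2  2  2  2  3
 E  0  1  2  3  3  3  3
dp[8][6] = 3. One LCS (by backtracking along matches): EAB.

3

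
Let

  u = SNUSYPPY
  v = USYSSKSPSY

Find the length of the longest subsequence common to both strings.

Pick U (u #3, v #1); then S (u #4, v #2); then Y (u #5, v #3); then P (u #6, v #8); then Y (u #8, v #10); all 5 characters appear in both, in order. Since dp[8][10] = 5, nothing longer is possible.

5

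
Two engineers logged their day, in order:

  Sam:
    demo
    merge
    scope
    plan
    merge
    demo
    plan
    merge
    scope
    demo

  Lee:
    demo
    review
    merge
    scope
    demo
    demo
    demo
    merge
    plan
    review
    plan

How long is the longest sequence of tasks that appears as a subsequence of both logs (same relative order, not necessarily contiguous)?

Match demo [1,1], merge [2,3], scope [3,4], plan [4,9], plan [7,11] — 5 tasks in the same relative order in both, and the DP table's final entry dp[10][11] is also 5, so no common subsequence is longer.

5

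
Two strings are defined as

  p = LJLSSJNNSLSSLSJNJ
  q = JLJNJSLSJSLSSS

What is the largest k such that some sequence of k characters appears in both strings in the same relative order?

Taking L [1,2] → J [2,5] → L [3,7] → S [5,8] → J [6,9] → S [9,10] → L [10,11] → S [11,12] → S [12,13] → S [14,14] gives a common subsequence of length 10. dp[17][14] = 10 confirms this is the maximum.

10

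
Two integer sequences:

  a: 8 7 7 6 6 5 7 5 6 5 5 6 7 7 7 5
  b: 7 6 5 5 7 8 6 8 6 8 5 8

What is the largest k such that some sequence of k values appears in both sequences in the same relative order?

Taking 7 [3,1], 6 [4,2], 5 [6,4], 7 [7,5], 6 [9,7], 6 [12,9], 5 [16,11] gives a common subsequence of length 7. Since dp[16][12] = 7, nothing longer is possible.

7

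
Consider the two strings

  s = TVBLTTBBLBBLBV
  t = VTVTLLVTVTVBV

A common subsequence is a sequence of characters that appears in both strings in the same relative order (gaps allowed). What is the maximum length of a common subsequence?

Match T [1,2] → V [2,3] → L [4,6] → T [5,8] → T [6,10] → B [13,12] → V [14,13] — 7 characters in the same relative order in both. dp[14][13] = 7 confirms this is the maximum.

7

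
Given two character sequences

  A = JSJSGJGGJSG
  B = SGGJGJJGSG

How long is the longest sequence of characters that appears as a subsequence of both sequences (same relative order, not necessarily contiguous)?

7

Let dp[i][j] be the LCS length of the first i characters of A and the first j characters of B. dp[i][j] = dp[i-1][j-1]+1 when the i-th and j-th characters match, else max(dp[i-1][j], dp[i][j-1]).
    ·  S  G  G  J  G  J  J  G  S  G
 ·  0  0  0  0  0  0  0  0  0  0  0
 J  0  0  0  0  1  1  1  1  1  1  1
 S  0  1  1  1  1  1  1  1  1  2  2
 J  0  1  1  1  2  2  2  2  2  2  2
 S  0  1  1  1  2  2  2  2  2  3  3
 G  0  1  2  2  2  3  3  3  3  3  4
 J  0  1  2  2  3  3  4  4  4  4  4
 G  0  1  2  3  3  4  4  4  5  5  5
 G  0  1  2  3  3  4  4  4  5  5  6
 J  0  1  2  3  4  4  5  5  5  5  6
 S  0  1  2  3  4  4  5  5  5  6  6
 G  0  1  2  3  4  5  5  5  6  6  7
dp[11][10] = 7. One LCS (by backtracking along matches): SJGJGSG.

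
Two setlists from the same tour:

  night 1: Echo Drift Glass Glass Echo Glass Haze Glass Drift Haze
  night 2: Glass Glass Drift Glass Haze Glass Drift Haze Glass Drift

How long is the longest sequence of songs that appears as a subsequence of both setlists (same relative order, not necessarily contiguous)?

7

Pick Glass [3,1]; then Glass [4,2]; then Glass [6,4]; then Haze [7,5]; then Glass [8,6]; then Drift [9,7]; then Haze [10,8]; all 7 songs appear in both, in order, and the DP table's final entry dp[10][10] is also 7, so no common subsequence is longer.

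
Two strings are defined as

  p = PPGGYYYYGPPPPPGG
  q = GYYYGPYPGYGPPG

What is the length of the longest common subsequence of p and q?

10

Taking G [4,1], then Y [6,2], then Y [7,3], then Y [8,4], then G [9,5], then P [10,6], then P [11,8], then P [13,12], then P [14,13], then G [16,14] gives a common subsequence of length 10. Since dp[16][14] = 10, nothing longer is possible.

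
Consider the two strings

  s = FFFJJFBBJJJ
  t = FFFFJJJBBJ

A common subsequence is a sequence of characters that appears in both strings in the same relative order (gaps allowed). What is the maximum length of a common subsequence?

8

One common subsequence of length 8: F (s #1, t #2) → F (s #2, t #3) → F (s #3, t #4) → J (s #4, t #6) → J (s #5, t #7) → B (s #7, t #8) → B (s #8, t #9) → J (s #11, t #10), and the DP table's final entry dp[11][10] is also 8, so no common subsequence is longer.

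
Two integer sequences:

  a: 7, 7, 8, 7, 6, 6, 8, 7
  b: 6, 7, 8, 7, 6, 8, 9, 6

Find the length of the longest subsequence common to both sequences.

5

Match 7 (a #2, b #2), then 8 (a #3, b #3), then 7 (a #4, b #4), then 6 (a #5, b #5), then 6 (a #6, b #8) — 5 values in the same relative order in both. Since dp[8][8] = 5, nothing longer is possible.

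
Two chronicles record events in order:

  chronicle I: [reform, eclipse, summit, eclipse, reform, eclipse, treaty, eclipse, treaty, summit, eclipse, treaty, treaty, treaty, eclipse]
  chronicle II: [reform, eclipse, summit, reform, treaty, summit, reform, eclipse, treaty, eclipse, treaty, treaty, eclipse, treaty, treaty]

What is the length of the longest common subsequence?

11

Match reform [1,1], eclipse [2,2], summit [3,6], reform [5,7], eclipse [6,8], treaty [7,9], eclipse [8,10], treaty [9,12], eclipse [11,13], treaty [13,14], treaty [14,15] — 11 events in the same relative order in both. dp[15][15] = 11 confirms this is the maximum.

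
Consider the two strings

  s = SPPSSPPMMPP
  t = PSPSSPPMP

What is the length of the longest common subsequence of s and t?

Let dp[i][j] be the LCS length of the first i characters of s and the first j characters of t. dp[i][j] = dp[i-1][j-1]+1 when the i-th and j-th characters match, else max(dp[i-1][j], dp[i][j-1]).
    ·  P  S  P  S  S  P  P  M  P
 ·  0  0  0  0  0  0  0  0  0  0
 S  0  0  1  1  1  1  1  1  1  1
 P  0  1  1  2  2  2  2  2  2  2
 P  0  1  1  2  2  2  3  3  3  3
 S  0  1  2  2  3  3  3  3  3  3
 S  0  1  2  2  3  4  4  4  4  4
 P  0  1  2  3  3  4  5  5  5  5
 P  0  1  2  3  3  4  5  6  6  6
 M  0  1  2  3  3  4  5  6  7  7
 M  0  1  2  3  3  4  5  6  7  7
 P  0  1  2  3  3  4  5  6  7  8
 P  0  1  2  3  3  4  5  6  7  8
dp[11][9] = 8. One LCS (by backtracking along matches): SPSSPPMP.

8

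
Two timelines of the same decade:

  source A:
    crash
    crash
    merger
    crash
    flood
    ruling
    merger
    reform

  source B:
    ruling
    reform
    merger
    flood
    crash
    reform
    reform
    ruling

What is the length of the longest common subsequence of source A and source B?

3

Pick merger (source A #3, source B #3), crash (source A #4, source B #5), ruling (source A #6, source B #8); all 3 events appear in both, in order. Since dp[8][8] = 3, nothing longer is possible.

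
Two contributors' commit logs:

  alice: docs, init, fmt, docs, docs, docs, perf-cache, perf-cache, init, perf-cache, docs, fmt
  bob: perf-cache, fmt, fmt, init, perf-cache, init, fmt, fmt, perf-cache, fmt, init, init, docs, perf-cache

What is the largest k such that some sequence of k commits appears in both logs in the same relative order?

Match init [2,6]; then fmt [3,8]; then perf-cache [7,9]; then init [9,12]; then perf-cache [10,14] — 5 commits in the same relative order in both. Since dp[12][14] = 5, nothing longer is possible.

5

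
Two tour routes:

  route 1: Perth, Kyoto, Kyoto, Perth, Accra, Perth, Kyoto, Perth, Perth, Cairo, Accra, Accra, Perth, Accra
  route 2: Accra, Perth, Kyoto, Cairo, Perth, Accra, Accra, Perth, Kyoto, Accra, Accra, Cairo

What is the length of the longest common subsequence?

8

Match Perth at route 1[1]=route 2[2], then Kyoto at route 1[2]=route 2[3], then Perth at route 1[4]=route 2[5], then Accra at route 1[5]=route 2[7], then Perth at route 1[6]=route 2[8], then Kyoto at route 1[7]=route 2[9], then Accra at route 1[11]=route 2[10], then Accra at route 1[12]=route 2[11] — 8 stops in the same relative order in both, and the DP table's final entry dp[14][12] is also 8, so no common subsequence is longer.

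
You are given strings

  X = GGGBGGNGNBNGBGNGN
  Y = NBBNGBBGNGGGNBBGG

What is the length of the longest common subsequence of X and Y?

10

One common subsequence of length 10: G [1,5], G [2,8], G [5,10], G [6,11], G [8,12], N [9,13], B [10,14], B [13,15], G [14,16], G [16,17]. The LCS DP gives dp[17][17] = 10, so this is optimal.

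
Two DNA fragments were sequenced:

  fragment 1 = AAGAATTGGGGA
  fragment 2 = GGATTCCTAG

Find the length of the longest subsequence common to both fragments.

Pick G [3,2] → A [4,3] → T [6,5] → T [7,8] → G [11,10]; all 5 bases appear in both, in order. dp[12][10] = 5 confirms this is the maximum.

5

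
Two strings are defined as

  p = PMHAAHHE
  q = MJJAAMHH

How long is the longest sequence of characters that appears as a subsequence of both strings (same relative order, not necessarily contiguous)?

Match M [2,1], then A [4,4], then A [5,5], then H [6,7], then H [7,8] — 5 characters in the same relative order in both. dp[8][8] = 5 confirms this is the maximum.

5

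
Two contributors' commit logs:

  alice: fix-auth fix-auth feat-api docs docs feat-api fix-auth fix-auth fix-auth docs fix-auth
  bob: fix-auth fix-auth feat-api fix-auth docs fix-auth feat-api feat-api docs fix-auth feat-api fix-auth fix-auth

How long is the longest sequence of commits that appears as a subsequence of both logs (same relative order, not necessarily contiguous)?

8

One common subsequence of length 8: fix-auth at alice[1]=bob[1], then fix-auth at alice[2]=bob[2], then feat-api at alice[3]=bob[3], then docs at alice[4]=bob[5], then docs at alice[5]=bob[9], then feat-api at alice[6]=bob[11], then fix-auth at alice[9]=bob[12], then fix-auth at alice[11]=bob[13]. The LCS DP gives dp[11][13] = 8, so this is optimal.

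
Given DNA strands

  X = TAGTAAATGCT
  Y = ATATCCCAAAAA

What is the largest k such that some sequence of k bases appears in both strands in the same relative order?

Let dp[i][j] be the LCS length of the first i bases of X and the first j bases of Y. dp[i][j] = dp[i-1][j-1]+1 when the i-th and j-th bases match, else max(dp[i-1][j], dp[i][j-1]).
    ·  A  T  A  T  C  C  C  A  A  A  A  A
 ·  0  0  0  0  0  0  0  0  0  0  0  0  0
 T  0  0  1  1  1  1  1  1  1  1  1  1  1
 A  0  1  1  2  2  2  2  2  2  2  2  2  2
 G  0  1  1  2  2  2  2  2  2  2  2  2  2
 T  0  1  2  2  3  3  3  3  3  3  3  3  3
 A  0  1  2  3  3  3  3  3  4  4  4  4  4
 A  0  1  2  3  3  3  3  3  4  5  5  5  5
 A  0  1  2  3  3  3  3  3  4  5  6  6  6
 T  0  1  2  3  4  4  4  4  4  5  6  6  6
 G  0  1  2  3  4  4  4  4  4  5  6  6  6
 C  0  1  2  3  4  5  5  5  5  5  6  6  6
 T  0  1  2  3  4  5  5  5  5  5  6  6  6
dp[11][12] = 6. One LCS (by backtracking along matches): TATAAA.

6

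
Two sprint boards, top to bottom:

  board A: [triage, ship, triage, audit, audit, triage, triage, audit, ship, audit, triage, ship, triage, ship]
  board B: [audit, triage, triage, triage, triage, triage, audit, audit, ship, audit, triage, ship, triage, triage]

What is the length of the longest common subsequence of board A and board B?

Pick triage [1,3]; then triage [3,4]; then triage [6,5]; then triage [7,6]; then audit [8,8]; then ship [9,9]; then audit [10,10]; then triage [11,11]; then ship [12,12]; then triage [13,14]; all 10 tasks appear in both, in order. dp[14][14] = 10 confirms this is the maximum.

10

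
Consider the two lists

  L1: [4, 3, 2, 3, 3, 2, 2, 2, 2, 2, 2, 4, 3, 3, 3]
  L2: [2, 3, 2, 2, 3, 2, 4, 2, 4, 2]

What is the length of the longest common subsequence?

Let dp[i][j] be the LCS length of the first i values of L1 and the first j values of L2. dp[i][j] = dp[i-1][j-1]+1 when the i-th and j-th values match, else max(dp[i-1][j], dp[i][j-1]).
    ·  2  3  2  2  3  2  4  2  4  2
 ·  0  0  0  0  0  0  0  0  0  0  0
 4  0  0  0  0  0  0  0  1  1  1  1
 3  0  0  1  1  1  1  1  1  1  1  1
 2  0  1  1  2  2  2  2  2  2  2  2
 3  0  1  2  2  2  3  3  3  3  3  3
 3  0  1  2  2  2  3  3  3  3  3  3
 2  0  1  2  3  3  3  4  4  4  4  4
 2  0  1  2  3  4  4  4  4  5  5  5
 2  0  1  2  3  4  4  5  5  5  5  6
 2  0  1  2  3  4  4  5  5  6  6  6
 2  0  1  2  3  4  4  5  5  6  6  7
 2  0  1  2  3  4  4  5  5  6  6  7
 4  0  1  2  3  4  4  5  6  6  7  7
 3  0  1  2  3  4  5  5  6  6  7  7
 3  0  1  2  3  4  5  5  6  6  7  7
 3  0  1  2  3  4  5  5  6  6  7  7
dp[15][10] = 7. One LCS (by backtracking along matches): 2, 3, 2, 2, 2, 2, 2.

7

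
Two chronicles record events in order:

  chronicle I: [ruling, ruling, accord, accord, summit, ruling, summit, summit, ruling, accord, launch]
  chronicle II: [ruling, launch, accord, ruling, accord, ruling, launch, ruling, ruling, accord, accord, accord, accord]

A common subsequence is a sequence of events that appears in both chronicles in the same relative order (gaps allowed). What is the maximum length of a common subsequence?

6

One common subsequence of length 6: ruling [1,1], ruling [2,4], accord [3,5], ruling [6,8], ruling [9,9], accord [10,13]. dp[11][13] = 6 confirms this is the maximum.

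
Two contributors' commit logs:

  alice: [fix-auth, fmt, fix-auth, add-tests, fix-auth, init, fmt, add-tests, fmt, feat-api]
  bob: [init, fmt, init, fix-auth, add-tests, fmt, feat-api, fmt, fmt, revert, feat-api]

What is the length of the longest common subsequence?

6

Taking fmt [2,2], then fix-auth [3,4], then add-tests [4,5], then fmt [7,8], then fmt [9,9], then feat-api [10,11] gives a common subsequence of length 6. Since dp[10][11] = 6, nothing longer is possible.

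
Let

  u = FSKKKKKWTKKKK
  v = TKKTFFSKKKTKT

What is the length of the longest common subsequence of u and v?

7

Taking F at u[1]=v[6]; then S at u[2]=v[7]; then K at u[3]=v[8]; then K at u[4]=v[9]; then K at u[5]=v[10]; then K at u[7]=v[12]; then T at u[9]=v[13] gives a common subsequence of length 7, and the DP table's final entry dp[13][13] is also 7, so no common subsequence is longer.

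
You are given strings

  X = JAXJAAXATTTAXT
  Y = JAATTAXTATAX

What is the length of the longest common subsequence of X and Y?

9

Pick J [1,1] → A [2,2] → A [5,3] → A [6,6] → X [7,7] → A [8,9] → T [11,10] → A [12,11] → X [13,12]; all 9 characters appear in both, in order, and the DP table's final entry dp[14][12] is also 9, so no common subsequence is longer.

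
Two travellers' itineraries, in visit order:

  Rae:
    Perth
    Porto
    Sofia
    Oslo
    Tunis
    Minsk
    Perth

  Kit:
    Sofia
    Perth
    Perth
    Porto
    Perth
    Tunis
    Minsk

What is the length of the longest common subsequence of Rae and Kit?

4

Match Perth at Rae[1]=Kit[3] → Porto at Rae[2]=Kit[4] → Tunis at Rae[5]=Kit[6] → Minsk at Rae[6]=Kit[7] — 4 stops in the same relative order in both. Since dp[7][7] = 4, nothing longer is possible.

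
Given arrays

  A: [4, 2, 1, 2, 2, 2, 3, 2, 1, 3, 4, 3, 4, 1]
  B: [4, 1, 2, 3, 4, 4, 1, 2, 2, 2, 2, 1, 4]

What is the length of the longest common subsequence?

Pick 4 (A #1, B #1); then 2 (A #2, B #3); then 1 (A #3, B #7); then 2 (A #4, B #8); then 2 (A #5, B #9); then 2 (A #6, B #10); then 2 (A #8, B #11); then 1 (A #9, B #12); then 4 (A #13, B #13); all 9 values appear in both, in order. The LCS DP gives dp[14][13] = 9, so this is optimal.

9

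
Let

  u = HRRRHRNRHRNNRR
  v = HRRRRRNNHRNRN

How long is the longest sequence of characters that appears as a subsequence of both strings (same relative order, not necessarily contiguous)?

10

Match H (u #1, v #1), then R (u #2, v #3), then R (u #3, v #4), then R (u #4, v #5), then R (u #6, v #6), then N (u #7, v #8), then H (u #9, v #9), then R (u #10, v #10), then N (u #11, v #11), then N (u #12, v #13) — 10 characters in the same relative order in both. The LCS DP gives dp[14][13] = 10, so this is optimal.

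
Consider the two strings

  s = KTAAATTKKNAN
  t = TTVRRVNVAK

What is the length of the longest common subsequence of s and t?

4

Taking T (s #2, t #1), T (s #6, t #2), N (s #10, t #7), A (s #11, t #9) gives a common subsequence of length 4. Since dp[12][10] = 4, nothing longer is possible.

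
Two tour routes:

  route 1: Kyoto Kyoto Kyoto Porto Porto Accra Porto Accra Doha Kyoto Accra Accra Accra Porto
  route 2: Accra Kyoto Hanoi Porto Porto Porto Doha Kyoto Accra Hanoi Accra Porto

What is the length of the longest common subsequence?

9

One common subsequence of length 9: Kyoto (route 1 #1, route 2 #2), Porto (route 1 #4, route 2 #4), Porto (route 1 #5, route 2 #5), Porto (route 1 #7, route 2 #6), Doha (route 1 #9, route 2 #7), Kyoto (route 1 #10, route 2 #8), Accra (route 1 #11, route 2 #9), Accra (route 1 #13, route 2 #11), Porto (route 1 #14, route 2 #12). Since dp[14][12] = 9, nothing longer is possible.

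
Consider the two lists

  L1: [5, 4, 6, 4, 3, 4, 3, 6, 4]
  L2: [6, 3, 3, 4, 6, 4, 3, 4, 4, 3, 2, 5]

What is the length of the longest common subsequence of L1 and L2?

Let dp[i][j] be the LCS length of the first i values of L1 and the first j values of L2. dp[i][j] = dp[i-1][j-1]+1 when the i-th and j-th values match, else max(dp[i-1][j], dp[i][j-1]).
    ·  6  3  3  4  6  4  3  4  4  3  2  5
 ·  0  0  0  0  0  0  0  0  0  0  0  0  0
 5  0  0  0  0  0  0  0  0  0  0  0  0  1
 4  0  0  0  0  1  1  1  1  1  1  1  1  1
 6  0  1  1  1  1  2  2  2  2  2  2  2  2
 4  0  1  1  1  2  2  3  3  3  3  3  3  3
 3  0  1  2  2  2  2  3  4  4  4  4  4  4
 4  0  1  2  2  3  3  3  4  5  5  5  5  5
 3  0  1  2  3  3  3  3  4  5  5  6  6  6
 6  0  1  2  3  3  4  4  4  5  5  6  6  6
 4  0  1  2  3  4  4  5  5  5  6  6  6  6
dp[9][12] = 6. One LCS (by backtracking along matches): 4, 6, 4, 3, 4, 3.

6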